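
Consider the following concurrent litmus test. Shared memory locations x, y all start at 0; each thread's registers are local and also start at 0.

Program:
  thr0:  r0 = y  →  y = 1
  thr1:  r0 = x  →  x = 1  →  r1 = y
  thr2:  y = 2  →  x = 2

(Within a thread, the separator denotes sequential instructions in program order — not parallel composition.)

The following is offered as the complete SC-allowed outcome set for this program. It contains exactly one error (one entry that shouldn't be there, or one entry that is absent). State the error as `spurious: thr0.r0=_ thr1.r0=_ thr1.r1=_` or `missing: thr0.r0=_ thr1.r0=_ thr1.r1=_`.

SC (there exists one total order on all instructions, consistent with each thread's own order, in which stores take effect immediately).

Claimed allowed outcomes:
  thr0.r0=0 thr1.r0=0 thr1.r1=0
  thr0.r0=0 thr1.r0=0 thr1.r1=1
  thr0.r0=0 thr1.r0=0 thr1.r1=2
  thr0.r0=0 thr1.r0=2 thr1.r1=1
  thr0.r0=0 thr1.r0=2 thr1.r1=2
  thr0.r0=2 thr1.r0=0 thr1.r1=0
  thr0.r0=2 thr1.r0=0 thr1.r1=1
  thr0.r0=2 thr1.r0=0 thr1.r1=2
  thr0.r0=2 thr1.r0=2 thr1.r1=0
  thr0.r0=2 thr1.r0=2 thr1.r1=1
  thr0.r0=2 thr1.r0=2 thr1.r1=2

outcome vector order: (thr0.r0,thr1.r0,thr1.r1)
under SC → <0 0 0> <0 0 1> <0 0 2> <0 2 1> <0 2 2> <2 0 0> <2 0 1> <2 0 2> <2 2 1> <2 2 2>
claimed∖SC = {<2 2 0>}

spurious: thr0.r0=2 thr1.r0=2 thr1.r1=0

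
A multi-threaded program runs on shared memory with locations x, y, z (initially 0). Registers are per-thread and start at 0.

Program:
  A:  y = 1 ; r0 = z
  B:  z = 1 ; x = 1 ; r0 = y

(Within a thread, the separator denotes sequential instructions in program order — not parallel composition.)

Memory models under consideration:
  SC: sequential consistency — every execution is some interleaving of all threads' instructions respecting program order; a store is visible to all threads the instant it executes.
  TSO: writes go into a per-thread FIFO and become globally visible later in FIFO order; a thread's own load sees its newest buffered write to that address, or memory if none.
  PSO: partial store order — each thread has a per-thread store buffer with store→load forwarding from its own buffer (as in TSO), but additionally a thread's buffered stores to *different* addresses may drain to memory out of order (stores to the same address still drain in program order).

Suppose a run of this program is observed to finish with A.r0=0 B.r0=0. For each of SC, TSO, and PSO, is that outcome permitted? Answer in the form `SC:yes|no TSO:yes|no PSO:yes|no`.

SC:no TSO:yes PSO:yes

outcome vector order: (A.r0,B.r0)
[SC] allowed = {<0 1> <1 0> <1 1>}
[TSO] allowed = {<0 0> <0 1> <1 0> <1 1>}
[PSO] allowed = {<0 0> <0 1> <1 0> <1 1>}
target <0 0> ∈ {TSO,PSO}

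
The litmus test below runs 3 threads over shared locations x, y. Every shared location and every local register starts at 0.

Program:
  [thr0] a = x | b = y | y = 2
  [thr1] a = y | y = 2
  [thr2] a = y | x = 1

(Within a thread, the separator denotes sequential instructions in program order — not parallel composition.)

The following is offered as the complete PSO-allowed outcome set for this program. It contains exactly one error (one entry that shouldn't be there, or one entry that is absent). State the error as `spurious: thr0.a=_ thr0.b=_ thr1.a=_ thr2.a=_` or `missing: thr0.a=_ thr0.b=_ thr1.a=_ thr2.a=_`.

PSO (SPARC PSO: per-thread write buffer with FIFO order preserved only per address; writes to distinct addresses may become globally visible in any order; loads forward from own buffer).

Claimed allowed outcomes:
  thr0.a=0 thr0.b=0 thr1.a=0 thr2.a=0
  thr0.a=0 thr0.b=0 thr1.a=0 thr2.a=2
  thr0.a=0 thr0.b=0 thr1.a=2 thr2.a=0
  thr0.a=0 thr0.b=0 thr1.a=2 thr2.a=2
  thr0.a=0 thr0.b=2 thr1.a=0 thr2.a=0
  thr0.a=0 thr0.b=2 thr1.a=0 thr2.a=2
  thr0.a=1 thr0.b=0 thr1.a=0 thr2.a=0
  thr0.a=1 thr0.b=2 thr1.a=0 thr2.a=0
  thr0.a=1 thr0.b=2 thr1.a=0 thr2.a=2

missing: thr0.a=1 thr0.b=0 thr1.a=2 thr2.a=0

outcome vector order: (thr0.a,thr0.b,thr1.a,thr2.a)
PSO (10): 0000, 0002, 0020, 0022, 0200, 0202, 1000, 1020, 1200, 1202
PSO∖claimed = {1020}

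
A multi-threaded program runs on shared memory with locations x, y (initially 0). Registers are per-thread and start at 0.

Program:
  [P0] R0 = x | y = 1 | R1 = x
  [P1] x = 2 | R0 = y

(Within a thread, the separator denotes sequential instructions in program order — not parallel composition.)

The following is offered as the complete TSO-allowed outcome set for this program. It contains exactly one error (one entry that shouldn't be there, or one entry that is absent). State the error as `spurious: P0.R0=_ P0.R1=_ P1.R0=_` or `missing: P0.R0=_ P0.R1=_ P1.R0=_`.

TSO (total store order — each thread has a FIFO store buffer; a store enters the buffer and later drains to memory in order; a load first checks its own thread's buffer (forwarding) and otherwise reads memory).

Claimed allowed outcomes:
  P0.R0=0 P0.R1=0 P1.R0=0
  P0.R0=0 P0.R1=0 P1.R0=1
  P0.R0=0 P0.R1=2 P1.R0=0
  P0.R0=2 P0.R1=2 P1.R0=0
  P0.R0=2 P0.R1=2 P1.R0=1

missing: P0.R0=0 P0.R1=2 P1.R0=1

outcome vector order: (P0.R0,P0.R1,P1.R0)
under TSO → <0 0 0>; <0 0 1>; <0 2 0>; <0 2 1>; <2 2 0>; <2 2 1>
TSO∖claimed = {<0 2 1>}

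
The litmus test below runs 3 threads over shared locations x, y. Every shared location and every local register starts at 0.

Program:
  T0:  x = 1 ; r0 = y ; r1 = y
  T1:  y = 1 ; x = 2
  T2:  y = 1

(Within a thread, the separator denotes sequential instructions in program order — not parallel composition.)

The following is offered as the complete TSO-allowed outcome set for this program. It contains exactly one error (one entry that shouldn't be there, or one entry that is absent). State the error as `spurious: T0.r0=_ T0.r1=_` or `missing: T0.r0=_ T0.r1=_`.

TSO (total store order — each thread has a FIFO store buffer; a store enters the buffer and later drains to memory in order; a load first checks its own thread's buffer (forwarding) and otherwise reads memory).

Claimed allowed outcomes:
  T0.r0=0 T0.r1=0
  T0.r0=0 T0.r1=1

outcome vector order: (T0.r0,T0.r1)
[TSO] allowed = {(0,0), (0,1), (1,1)}
TSO∖claimed = {(1,1)}

missing: T0.r0=1 T0.r1=1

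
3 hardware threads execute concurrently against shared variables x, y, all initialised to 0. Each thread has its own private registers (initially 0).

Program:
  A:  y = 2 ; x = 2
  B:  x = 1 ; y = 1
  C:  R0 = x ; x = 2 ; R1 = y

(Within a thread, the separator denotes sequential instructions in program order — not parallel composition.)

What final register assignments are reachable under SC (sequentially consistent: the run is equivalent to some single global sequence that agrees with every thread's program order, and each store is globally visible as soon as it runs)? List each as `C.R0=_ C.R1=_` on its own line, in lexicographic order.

outcome vector order: (C.R0,C.R1)
|SC outcomes| = 8

C.R0=0 C.R1=0
C.R0=0 C.R1=1
C.R0=0 C.R1=2
C.R0=1 C.R1=0
C.R0=1 C.R1=1
C.R0=1 C.R1=2
C.R0=2 C.R1=1
C.R0=2 C.R1=2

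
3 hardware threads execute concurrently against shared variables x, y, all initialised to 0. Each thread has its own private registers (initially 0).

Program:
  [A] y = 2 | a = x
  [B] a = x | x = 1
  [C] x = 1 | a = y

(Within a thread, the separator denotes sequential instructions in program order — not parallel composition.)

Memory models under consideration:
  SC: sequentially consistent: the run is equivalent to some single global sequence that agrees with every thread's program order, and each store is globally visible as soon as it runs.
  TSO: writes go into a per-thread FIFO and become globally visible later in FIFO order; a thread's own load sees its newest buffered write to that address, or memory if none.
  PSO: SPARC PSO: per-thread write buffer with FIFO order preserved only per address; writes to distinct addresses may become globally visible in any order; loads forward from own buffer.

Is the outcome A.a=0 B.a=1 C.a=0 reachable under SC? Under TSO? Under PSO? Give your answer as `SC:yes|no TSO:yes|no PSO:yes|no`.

SC:no TSO:yes PSO:yes

outcome vector order: (A.a,B.a,C.a)
SC (6): <0 0 2> <0 1 2> <1 0 0> <1 0 2> <1 1 0> <1 1 2>
TSO (8): <0 0 0> <0 0 2> <0 1 0> <0 1 2> <1 0 0> <1 0 2> <1 1 0> <1 1 2>
PSO (8): <0 0 0> <0 0 2> <0 1 0> <0 1 2> <1 0 0> <1 0 2> <1 1 0> <1 1 2>
target <0 1 0> ∈ {TSO,PSO}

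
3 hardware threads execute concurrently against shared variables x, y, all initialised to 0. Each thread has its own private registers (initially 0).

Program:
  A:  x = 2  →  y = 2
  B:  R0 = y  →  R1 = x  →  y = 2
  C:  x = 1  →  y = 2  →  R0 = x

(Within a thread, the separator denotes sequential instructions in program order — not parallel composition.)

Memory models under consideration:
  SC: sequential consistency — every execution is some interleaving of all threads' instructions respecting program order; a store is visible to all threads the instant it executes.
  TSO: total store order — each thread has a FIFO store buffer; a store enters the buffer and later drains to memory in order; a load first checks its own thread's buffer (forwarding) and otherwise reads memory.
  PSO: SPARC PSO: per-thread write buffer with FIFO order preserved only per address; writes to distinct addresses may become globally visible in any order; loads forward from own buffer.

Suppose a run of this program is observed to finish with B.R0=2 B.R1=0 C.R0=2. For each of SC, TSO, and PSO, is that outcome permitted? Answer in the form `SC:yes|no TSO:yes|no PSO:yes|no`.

SC:no TSO:no PSO:yes

outcome vector order: (B.R0,B.R1,C.R0)
[SC] allowed = {0/0/1, 0/0/2, 0/1/1, 0/1/2, 0/2/1, 0/2/2, 2/1/1, 2/1/2, 2/2/1, 2/2/2}
[TSO] allowed = {0/0/1, 0/0/2, 0/1/1, 0/1/2, 0/2/1, 0/2/2, 2/1/1, 2/1/2, 2/2/1, 2/2/2}
[PSO] allowed = {0/0/1, 0/0/2, 0/1/1, 0/1/2, 0/2/1, 0/2/2, 2/0/1, 2/0/2, 2/1/1, 2/1/2, 2/2/1, 2/2/2}
target 2/0/2 ∈ {PSO}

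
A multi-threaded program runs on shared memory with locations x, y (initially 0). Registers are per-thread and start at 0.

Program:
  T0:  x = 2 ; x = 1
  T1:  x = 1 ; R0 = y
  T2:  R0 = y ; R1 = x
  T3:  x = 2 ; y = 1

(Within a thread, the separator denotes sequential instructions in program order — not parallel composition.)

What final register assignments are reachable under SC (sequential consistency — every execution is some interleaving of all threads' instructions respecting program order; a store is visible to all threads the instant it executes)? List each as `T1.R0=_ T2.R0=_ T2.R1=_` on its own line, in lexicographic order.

outcome vector order: (T1.R0,T2.R0,T2.R1)
|SC outcomes| = 10

T1.R0=0 T2.R0=0 T2.R1=0
T1.R0=0 T2.R0=0 T2.R1=1
T1.R0=0 T2.R0=0 T2.R1=2
T1.R0=0 T2.R0=1 T2.R1=1
T1.R0=0 T2.R0=1 T2.R1=2
T1.R0=1 T2.R0=0 T2.R1=0
T1.R0=1 T2.R0=0 T2.R1=1
T1.R0=1 T2.R0=0 T2.R1=2
T1.R0=1 T2.R0=1 T2.R1=1
T1.R0=1 T2.R0=1 T2.R1=2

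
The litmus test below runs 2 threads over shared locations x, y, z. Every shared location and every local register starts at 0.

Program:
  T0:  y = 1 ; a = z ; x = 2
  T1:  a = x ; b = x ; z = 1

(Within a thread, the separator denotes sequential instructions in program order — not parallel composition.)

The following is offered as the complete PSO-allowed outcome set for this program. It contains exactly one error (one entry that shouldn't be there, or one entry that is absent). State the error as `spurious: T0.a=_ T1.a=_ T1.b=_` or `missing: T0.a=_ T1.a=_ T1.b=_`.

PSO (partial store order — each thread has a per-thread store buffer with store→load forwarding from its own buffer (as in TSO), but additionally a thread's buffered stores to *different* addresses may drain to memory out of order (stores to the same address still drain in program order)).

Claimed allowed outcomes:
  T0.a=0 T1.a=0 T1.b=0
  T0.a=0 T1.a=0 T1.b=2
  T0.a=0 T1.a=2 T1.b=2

missing: T0.a=1 T1.a=0 T1.b=0

outcome vector order: (T0.a,T1.a,T1.b)
PSO: 4 outcomes — {0/0/0; 0/0/2; 0/2/2; 1/0/0}
PSO∖claimed = {1/0/0}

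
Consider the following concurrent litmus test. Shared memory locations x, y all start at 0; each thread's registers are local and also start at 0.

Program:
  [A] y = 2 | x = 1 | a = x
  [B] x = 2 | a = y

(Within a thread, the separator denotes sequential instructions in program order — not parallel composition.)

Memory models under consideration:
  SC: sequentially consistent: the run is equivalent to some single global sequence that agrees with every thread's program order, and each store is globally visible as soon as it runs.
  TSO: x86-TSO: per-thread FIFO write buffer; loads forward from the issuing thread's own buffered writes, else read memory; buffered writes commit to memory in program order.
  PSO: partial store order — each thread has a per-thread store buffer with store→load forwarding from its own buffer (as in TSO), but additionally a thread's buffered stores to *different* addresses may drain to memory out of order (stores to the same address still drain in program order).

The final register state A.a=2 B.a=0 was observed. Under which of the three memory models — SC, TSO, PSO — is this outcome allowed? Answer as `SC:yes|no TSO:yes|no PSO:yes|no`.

SC:no TSO:yes PSO:yes

outcome vector order: (A.a,B.a)
under SC → <1 0> <1 2> <2 2>
under TSO → <1 0> <1 2> <2 0> <2 2>
under PSO → <1 0> <1 2> <2 0> <2 2>
target <2 0> ∈ {TSO,PSO}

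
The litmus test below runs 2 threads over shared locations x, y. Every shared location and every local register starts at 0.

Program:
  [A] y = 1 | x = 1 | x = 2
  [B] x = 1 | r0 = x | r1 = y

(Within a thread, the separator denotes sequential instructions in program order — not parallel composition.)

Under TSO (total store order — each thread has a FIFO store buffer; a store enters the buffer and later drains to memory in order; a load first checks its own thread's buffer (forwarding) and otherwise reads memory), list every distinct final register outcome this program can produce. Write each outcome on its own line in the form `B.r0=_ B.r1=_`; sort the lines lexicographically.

outcome vector order: (B.r0,B.r1)
|TSO outcomes| = 3

B.r0=1 B.r1=0
B.r0=1 B.r1=1
B.r0=2 B.r1=1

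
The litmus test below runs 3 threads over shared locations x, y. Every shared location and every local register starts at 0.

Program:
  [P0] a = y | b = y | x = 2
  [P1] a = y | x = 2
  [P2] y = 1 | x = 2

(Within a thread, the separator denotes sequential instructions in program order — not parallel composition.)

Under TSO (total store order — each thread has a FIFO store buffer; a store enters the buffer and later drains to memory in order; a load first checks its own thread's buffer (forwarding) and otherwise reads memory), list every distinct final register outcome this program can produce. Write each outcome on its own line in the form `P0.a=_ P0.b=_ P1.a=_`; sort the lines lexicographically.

outcome vector order: (P0.a,P0.b,P1.a)
|TSO outcomes| = 6

P0.a=0 P0.b=0 P1.a=0
P0.a=0 P0.b=0 P1.a=1
P0.a=0 P0.b=1 P1.a=0
P0.a=0 P0.b=1 P1.a=1
P0.a=1 P0.b=1 P1.a=0
P0.a=1 P0.b=1 P1.a=1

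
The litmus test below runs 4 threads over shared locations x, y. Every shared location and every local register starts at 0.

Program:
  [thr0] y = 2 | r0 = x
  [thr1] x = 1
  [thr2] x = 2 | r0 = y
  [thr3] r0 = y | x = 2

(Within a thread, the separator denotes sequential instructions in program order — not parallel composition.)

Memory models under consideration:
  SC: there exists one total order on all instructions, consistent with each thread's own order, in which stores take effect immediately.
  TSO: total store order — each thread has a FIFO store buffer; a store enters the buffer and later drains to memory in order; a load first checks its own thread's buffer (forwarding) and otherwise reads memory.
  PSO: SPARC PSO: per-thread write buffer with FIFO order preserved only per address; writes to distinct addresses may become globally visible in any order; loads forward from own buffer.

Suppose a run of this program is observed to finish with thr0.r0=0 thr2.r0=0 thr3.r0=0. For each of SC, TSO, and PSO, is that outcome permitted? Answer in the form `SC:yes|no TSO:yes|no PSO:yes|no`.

SC:no TSO:yes PSO:yes

outcome vector order: (thr0.r0,thr2.r0,thr3.r0)
under SC → <0 2 0>; <0 2 2>; <1 0 0>; <1 0 2>; <1 2 0>; <1 2 2>; <2 0 0>; <2 0 2>; <2 2 0>; <2 2 2>
under TSO → <0 0 0>; <0 0 2>; <0 2 0>; <0 2 2>; <1 0 0>; <1 0 2>; <1 2 0>; <1 2 2>; <2 0 0>; <2 0 2>; <2 2 0>; <2 2 2>
under PSO → <0 0 0>; <0 0 2>; <0 2 0>; <0 2 2>; <1 0 0>; <1 0 2>; <1 2 0>; <1 2 2>; <2 0 0>; <2 0 2>; <2 2 0>; <2 2 2>
target <0 0 0> ∈ {TSO,PSO}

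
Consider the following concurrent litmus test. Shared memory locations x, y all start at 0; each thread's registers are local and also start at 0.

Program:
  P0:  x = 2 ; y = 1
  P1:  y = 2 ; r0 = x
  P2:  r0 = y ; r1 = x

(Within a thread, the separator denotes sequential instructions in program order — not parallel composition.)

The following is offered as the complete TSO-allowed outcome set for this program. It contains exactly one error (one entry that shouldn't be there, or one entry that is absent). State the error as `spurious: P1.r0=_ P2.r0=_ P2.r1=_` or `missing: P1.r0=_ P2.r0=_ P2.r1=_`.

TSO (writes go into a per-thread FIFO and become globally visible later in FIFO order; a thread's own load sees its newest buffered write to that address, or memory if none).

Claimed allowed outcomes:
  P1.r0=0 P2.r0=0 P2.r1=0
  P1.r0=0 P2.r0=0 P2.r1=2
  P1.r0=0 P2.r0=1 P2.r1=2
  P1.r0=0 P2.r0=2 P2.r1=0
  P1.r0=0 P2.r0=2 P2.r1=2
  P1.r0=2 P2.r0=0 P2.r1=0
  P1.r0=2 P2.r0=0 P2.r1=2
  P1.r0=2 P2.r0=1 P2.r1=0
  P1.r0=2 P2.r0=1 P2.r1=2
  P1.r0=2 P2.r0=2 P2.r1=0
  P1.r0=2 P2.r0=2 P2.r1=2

spurious: P1.r0=2 P2.r0=1 P2.r1=0

outcome vector order: (P1.r0,P2.r0,P2.r1)
TSO: 10 outcomes — {(0,0,0) (0,0,2) (0,1,2) (0,2,0) (0,2,2) (2,0,0) (2,0,2) (2,1,2) (2,2,0) (2,2,2)}
claimed∖TSO = {(2,1,0)}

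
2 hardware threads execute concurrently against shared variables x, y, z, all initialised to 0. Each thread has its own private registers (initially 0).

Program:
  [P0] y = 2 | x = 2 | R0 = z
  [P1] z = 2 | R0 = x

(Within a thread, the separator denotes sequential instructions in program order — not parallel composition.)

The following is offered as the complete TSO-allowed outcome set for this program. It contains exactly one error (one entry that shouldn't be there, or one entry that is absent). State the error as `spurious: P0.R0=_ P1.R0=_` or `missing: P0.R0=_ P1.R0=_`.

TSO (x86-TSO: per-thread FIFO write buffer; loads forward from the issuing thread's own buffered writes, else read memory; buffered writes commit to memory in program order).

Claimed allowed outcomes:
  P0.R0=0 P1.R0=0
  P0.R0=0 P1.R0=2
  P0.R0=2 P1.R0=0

missing: P0.R0=2 P1.R0=2

outcome vector order: (P0.R0,P1.R0)
[TSO] allowed = {(0,0); (0,2); (2,0); (2,2)}
TSO∖claimed = {(2,2)}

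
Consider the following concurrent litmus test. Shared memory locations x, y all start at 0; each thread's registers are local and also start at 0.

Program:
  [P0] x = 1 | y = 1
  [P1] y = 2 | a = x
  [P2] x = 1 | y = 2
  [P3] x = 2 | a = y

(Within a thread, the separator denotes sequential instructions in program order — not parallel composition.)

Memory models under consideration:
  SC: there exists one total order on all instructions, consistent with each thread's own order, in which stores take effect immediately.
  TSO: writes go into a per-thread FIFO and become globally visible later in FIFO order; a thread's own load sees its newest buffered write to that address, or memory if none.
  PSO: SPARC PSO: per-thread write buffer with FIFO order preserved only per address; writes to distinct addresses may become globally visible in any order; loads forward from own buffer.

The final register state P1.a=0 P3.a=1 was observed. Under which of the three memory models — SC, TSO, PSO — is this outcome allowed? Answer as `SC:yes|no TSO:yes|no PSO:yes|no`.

SC:yes TSO:yes PSO:yes

outcome vector order: (P1.a,P3.a)
SC: 8 outcomes — {01 02 10 11 12 20 21 22}
TSO: 9 outcomes — {00 01 02 10 11 12 20 21 22}
PSO: 9 outcomes — {00 01 02 10 11 12 20 21 22}
target 01 ∈ {SC,TSO,PSO}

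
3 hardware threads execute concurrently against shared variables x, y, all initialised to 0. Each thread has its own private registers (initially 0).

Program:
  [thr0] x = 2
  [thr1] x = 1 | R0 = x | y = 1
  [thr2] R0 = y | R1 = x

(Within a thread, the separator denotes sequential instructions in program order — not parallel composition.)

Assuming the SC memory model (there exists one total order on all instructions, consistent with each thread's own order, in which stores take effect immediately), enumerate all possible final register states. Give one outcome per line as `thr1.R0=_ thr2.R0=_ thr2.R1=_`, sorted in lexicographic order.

outcome vector order: (thr1.R0,thr2.R0,thr2.R1)
|SC outcomes| = 9

thr1.R0=1 thr2.R0=0 thr2.R1=0
thr1.R0=1 thr2.R0=0 thr2.R1=1
thr1.R0=1 thr2.R0=0 thr2.R1=2
thr1.R0=1 thr2.R0=1 thr2.R1=1
thr1.R0=1 thr2.R0=1 thr2.R1=2
thr1.R0=2 thr2.R0=0 thr2.R1=0
thr1.R0=2 thr2.R0=0 thr2.R1=1
thr1.R0=2 thr2.R0=0 thr2.R1=2
thr1.R0=2 thr2.R0=1 thr2.R1=2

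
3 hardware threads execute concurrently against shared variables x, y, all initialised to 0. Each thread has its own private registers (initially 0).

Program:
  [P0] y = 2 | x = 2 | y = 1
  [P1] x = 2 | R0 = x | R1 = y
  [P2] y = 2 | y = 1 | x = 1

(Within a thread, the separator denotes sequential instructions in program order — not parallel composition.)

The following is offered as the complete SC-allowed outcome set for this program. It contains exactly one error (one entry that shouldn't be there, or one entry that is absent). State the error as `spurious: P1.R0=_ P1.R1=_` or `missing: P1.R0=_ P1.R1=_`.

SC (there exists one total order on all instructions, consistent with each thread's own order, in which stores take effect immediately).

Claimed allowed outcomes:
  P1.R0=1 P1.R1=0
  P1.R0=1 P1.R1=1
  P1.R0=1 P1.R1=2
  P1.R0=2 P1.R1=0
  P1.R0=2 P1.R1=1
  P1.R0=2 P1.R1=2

outcome vector order: (P1.R0,P1.R1)
under SC → 1/1, 1/2, 2/0, 2/1, 2/2
claimed∖SC = {1/0}

spurious: P1.R0=1 P1.R1=0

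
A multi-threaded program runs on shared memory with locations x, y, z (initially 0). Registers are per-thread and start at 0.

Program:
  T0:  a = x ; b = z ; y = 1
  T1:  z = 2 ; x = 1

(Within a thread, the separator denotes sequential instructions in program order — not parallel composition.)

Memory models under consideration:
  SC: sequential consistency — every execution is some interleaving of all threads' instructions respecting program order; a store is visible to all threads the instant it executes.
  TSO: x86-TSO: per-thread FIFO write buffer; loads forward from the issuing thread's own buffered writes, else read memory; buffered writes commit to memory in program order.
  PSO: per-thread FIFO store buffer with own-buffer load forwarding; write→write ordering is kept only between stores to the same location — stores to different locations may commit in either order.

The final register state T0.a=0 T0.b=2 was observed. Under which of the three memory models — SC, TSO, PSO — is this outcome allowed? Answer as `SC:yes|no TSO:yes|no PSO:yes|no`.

outcome vector order: (T0.a,T0.b)
[SC] allowed = {0/0; 0/2; 1/2}
[TSO] allowed = {0/0; 0/2; 1/2}
[PSO] allowed = {0/0; 0/2; 1/0; 1/2}
target 0/2 ∈ {SC,TSO,PSO}

SC:yes TSO:yes PSO:yes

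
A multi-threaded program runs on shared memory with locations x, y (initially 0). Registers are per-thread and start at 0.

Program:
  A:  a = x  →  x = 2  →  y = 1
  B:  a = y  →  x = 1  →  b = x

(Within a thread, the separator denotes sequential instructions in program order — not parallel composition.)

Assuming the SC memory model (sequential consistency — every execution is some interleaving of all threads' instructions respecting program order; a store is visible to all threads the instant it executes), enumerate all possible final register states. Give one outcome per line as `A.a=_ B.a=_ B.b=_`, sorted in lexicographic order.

outcome vector order: (A.a,B.a,B.b)
|SC outcomes| = 5

A.a=0 B.a=0 B.b=1
A.a=0 B.a=0 B.b=2
A.a=0 B.a=1 B.b=1
A.a=1 B.a=0 B.b=1
A.a=1 B.a=0 B.b=2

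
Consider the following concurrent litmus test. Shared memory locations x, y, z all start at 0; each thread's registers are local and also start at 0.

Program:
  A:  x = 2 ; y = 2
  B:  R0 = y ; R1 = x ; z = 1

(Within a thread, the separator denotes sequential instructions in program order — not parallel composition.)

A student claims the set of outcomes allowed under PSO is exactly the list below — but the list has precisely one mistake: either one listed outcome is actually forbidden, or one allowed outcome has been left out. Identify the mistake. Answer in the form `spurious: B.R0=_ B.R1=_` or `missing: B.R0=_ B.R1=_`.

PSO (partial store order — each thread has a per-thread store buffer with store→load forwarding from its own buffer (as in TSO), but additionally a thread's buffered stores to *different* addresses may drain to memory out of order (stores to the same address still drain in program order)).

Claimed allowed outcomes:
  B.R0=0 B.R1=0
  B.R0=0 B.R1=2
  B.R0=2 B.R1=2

missing: B.R0=2 B.R1=0

outcome vector order: (B.R0,B.R1)
[PSO] allowed = {(0,0) (0,2) (2,0) (2,2)}
PSO∖claimed = {(2,0)}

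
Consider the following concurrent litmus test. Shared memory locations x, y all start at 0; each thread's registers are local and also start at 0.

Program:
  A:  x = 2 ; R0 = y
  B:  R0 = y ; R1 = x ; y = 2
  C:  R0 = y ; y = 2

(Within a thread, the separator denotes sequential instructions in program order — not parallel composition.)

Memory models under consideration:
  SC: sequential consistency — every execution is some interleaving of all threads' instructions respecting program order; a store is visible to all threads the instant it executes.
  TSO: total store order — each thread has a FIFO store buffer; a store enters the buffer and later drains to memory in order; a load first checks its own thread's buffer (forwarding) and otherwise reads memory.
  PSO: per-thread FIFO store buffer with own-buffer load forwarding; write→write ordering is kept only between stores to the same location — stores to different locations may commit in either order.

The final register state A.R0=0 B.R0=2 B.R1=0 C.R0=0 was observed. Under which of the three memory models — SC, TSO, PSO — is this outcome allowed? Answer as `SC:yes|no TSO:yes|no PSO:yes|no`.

SC:no TSO:yes PSO:yes

outcome vector order: (A.R0,B.R0,B.R1,C.R0)
[SC] allowed = {(0,0,0,0), (0,0,0,2), (0,0,2,0), (0,0,2,2), (0,2,2,0), (2,0,0,0), (2,0,0,2), (2,0,2,0), (2,0,2,2), (2,2,0,0), (2,2,2,0)}
[TSO] allowed = {(0,0,0,0), (0,0,0,2), (0,0,2,0), (0,0,2,2), (0,2,0,0), (0,2,2,0), (2,0,0,0), (2,0,0,2), (2,0,2,0), (2,0,2,2), (2,2,0,0), (2,2,2,0)}
[PSO] allowed = {(0,0,0,0), (0,0,0,2), (0,0,2,0), (0,0,2,2), (0,2,0,0), (0,2,2,0), (2,0,0,0), (2,0,0,2), (2,0,2,0), (2,0,2,2), (2,2,0,0), (2,2,2,0)}
target (0,2,0,0) ∈ {TSO,PSO}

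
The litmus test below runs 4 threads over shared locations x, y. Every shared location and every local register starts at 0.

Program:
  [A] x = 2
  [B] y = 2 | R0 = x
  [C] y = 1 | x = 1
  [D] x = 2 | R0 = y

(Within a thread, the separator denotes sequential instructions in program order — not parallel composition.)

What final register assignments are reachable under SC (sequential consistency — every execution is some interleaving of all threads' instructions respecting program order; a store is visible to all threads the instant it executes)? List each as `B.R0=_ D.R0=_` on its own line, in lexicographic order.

B.R0=0 D.R0=1
B.R0=0 D.R0=2
B.R0=1 D.R0=0
B.R0=1 D.R0=1
B.R0=1 D.R0=2
B.R0=2 D.R0=0
B.R0=2 D.R0=1
B.R0=2 D.R0=2

outcome vector order: (B.R0,D.R0)
|SC outcomes| = 8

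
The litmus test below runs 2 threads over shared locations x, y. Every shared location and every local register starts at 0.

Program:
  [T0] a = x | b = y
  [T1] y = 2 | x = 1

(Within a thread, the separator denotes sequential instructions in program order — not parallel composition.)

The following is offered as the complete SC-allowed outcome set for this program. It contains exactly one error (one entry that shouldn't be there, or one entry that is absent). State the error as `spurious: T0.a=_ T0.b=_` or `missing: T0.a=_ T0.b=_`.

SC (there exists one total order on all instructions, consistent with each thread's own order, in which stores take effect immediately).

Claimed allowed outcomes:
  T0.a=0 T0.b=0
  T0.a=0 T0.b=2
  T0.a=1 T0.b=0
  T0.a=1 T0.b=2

spurious: T0.a=1 T0.b=0

outcome vector order: (T0.a,T0.b)
SC (3): (0,0), (0,2), (1,2)
claimed∖SC = {(1,0)}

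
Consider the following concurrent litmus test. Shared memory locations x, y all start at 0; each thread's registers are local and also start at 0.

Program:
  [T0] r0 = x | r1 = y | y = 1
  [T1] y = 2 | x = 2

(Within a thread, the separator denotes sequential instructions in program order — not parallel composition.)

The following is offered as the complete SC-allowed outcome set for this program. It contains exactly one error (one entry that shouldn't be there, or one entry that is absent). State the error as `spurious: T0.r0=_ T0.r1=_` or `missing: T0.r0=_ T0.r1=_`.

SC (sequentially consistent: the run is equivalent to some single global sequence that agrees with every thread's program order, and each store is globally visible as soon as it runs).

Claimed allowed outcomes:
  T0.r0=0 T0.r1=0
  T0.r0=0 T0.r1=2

outcome vector order: (T0.r0,T0.r1)
SC (3): 00, 02, 22
SC∖claimed = {22}

missing: T0.r0=2 T0.r1=2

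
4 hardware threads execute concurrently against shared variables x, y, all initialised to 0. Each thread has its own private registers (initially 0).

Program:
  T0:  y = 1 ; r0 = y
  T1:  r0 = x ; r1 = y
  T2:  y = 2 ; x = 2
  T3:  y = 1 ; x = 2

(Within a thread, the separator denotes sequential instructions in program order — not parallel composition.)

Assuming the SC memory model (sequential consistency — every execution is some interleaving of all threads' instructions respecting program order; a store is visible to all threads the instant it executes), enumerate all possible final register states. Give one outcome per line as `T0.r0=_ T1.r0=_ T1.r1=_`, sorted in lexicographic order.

outcome vector order: (T0.r0,T1.r0,T1.r1)
|SC outcomes| = 10

T0.r0=1 T1.r0=0 T1.r1=0
T0.r0=1 T1.r0=0 T1.r1=1
T0.r0=1 T1.r0=0 T1.r1=2
T0.r0=1 T1.r0=2 T1.r1=1
T0.r0=1 T1.r0=2 T1.r1=2
T0.r0=2 T1.r0=0 T1.r1=0
T0.r0=2 T1.r0=0 T1.r1=1
T0.r0=2 T1.r0=0 T1.r1=2
T0.r0=2 T1.r0=2 T1.r1=1
T0.r0=2 T1.r0=2 T1.r1=2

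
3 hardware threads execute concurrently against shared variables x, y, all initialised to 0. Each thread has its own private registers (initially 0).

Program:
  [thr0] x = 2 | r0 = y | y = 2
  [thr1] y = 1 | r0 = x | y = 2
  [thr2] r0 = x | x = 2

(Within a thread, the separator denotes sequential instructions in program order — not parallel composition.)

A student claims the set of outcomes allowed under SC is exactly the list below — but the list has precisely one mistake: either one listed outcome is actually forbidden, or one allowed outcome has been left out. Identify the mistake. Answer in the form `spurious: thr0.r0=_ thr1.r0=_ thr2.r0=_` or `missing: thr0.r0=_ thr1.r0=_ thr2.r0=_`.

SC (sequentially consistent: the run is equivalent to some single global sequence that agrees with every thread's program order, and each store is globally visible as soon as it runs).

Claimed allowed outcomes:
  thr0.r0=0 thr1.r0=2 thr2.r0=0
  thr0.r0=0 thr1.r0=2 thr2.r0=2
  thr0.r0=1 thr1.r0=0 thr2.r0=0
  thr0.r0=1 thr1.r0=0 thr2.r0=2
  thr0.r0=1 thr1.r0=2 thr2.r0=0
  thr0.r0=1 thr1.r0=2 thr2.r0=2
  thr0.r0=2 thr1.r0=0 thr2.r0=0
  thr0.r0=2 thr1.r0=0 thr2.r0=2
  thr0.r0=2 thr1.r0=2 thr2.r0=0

outcome vector order: (thr0.r0,thr1.r0,thr2.r0)
SC: 10 outcomes — {020, 022, 100, 102, 120, 122, 200, 202, 220, 222}
SC∖claimed = {222}

missing: thr0.r0=2 thr1.r0=2 thr2.r0=2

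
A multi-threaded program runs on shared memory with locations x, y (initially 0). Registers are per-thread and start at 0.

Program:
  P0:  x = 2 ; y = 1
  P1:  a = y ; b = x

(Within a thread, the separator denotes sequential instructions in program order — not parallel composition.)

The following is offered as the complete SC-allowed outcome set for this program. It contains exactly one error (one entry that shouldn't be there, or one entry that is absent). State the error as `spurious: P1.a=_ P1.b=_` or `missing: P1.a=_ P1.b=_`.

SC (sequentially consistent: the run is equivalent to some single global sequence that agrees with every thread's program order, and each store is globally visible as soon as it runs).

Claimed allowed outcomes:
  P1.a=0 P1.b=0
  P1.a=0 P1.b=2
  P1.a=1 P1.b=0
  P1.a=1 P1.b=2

spurious: P1.a=1 P1.b=0

outcome vector order: (P1.a,P1.b)
SC: 3 outcomes — {0/0 0/2 1/2}
claimed∖SC = {1/0}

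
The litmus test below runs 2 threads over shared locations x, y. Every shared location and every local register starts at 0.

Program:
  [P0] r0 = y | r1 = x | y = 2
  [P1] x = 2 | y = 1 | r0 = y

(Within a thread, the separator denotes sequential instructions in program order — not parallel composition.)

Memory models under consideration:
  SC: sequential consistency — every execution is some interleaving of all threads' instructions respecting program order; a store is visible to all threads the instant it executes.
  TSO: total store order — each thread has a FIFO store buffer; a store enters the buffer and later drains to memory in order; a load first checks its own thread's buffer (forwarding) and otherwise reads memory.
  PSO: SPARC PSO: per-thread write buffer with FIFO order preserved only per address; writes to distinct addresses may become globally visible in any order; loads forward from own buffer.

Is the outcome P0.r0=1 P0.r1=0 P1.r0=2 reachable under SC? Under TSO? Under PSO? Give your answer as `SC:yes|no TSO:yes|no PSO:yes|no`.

SC:no TSO:no PSO:yes

outcome vector order: (P0.r0,P0.r1,P1.r0)
under SC → (0,0,1), (0,0,2), (0,2,1), (0,2,2), (1,2,1), (1,2,2)
under TSO → (0,0,1), (0,0,2), (0,2,1), (0,2,2), (1,2,1), (1,2,2)
under PSO → (0,0,1), (0,0,2), (0,2,1), (0,2,2), (1,0,1), (1,0,2), (1,2,1), (1,2,2)
target (1,0,2) ∈ {PSO}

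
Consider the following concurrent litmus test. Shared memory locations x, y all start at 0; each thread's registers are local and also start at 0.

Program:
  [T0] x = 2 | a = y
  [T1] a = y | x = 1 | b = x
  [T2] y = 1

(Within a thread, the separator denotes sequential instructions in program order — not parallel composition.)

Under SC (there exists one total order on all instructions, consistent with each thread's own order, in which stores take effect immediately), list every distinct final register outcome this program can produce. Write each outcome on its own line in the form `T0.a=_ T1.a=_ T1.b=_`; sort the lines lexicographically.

outcome vector order: (T0.a,T1.a,T1.b)
|SC outcomes| = 7

T0.a=0 T1.a=0 T1.b=1
T0.a=0 T1.a=0 T1.b=2
T0.a=0 T1.a=1 T1.b=1
T0.a=1 T1.a=0 T1.b=1
T0.a=1 T1.a=0 T1.b=2
T0.a=1 T1.a=1 T1.b=1
T0.a=1 T1.a=1 T1.b=2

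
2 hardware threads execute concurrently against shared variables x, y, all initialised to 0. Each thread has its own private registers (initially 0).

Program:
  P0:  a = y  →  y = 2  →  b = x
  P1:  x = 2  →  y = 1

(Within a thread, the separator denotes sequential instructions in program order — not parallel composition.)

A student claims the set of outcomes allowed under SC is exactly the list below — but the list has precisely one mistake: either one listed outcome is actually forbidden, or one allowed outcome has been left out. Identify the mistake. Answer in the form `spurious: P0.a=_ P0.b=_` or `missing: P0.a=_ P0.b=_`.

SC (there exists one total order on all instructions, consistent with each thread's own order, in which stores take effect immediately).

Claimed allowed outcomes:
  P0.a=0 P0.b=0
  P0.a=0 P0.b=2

outcome vector order: (P0.a,P0.b)
[SC] allowed = {00; 02; 12}
SC∖claimed = {12}

missing: P0.a=1 P0.b=2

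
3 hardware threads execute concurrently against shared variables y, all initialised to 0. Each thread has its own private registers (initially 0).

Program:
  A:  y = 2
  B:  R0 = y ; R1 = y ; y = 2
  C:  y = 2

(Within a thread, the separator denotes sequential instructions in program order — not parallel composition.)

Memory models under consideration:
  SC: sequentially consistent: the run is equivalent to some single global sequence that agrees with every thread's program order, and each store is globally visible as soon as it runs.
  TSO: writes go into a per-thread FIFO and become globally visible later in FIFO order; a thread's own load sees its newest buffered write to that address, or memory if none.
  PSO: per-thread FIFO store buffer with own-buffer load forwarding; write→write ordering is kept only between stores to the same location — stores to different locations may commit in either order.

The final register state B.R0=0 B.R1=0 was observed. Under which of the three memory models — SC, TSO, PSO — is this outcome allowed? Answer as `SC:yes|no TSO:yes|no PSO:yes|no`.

SC:yes TSO:yes PSO:yes

outcome vector order: (B.R0,B.R1)
under SC → <0 0> <0 2> <2 2>
under TSO → <0 0> <0 2> <2 2>
under PSO → <0 0> <0 2> <2 2>
target <0 0> ∈ {SC,TSO,PSO}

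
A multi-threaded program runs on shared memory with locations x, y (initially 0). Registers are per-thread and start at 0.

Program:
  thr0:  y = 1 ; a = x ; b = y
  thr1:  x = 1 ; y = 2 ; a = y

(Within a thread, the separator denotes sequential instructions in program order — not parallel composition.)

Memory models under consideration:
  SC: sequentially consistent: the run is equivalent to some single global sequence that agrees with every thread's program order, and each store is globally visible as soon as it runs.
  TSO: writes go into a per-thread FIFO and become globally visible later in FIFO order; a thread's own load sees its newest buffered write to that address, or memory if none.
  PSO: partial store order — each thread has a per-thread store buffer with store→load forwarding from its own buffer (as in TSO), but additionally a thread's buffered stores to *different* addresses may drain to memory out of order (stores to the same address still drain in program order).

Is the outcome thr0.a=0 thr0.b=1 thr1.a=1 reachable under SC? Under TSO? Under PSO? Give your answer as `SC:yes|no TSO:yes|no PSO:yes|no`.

SC:no TSO:yes PSO:yes

outcome vector order: (thr0.a,thr0.b,thr1.a)
[SC] allowed = {(0,1,2) (0,2,2) (1,1,1) (1,1,2) (1,2,2)}
[TSO] allowed = {(0,1,1) (0,1,2) (0,2,2) (1,1,1) (1,1,2) (1,2,2)}
[PSO] allowed = {(0,1,1) (0,1,2) (0,2,2) (1,1,1) (1,1,2) (1,2,2)}
target (0,1,1) ∈ {TSO,PSO}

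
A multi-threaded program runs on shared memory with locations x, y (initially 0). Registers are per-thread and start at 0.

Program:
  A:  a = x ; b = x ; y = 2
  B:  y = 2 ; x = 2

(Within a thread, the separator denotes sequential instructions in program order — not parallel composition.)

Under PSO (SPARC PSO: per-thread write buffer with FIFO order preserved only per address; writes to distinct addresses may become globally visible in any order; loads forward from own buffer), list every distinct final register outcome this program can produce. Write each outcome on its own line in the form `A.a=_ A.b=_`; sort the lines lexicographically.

outcome vector order: (A.a,A.b)
|PSO outcomes| = 3

A.a=0 A.b=0
A.a=0 A.b=2
A.a=2 A.b=2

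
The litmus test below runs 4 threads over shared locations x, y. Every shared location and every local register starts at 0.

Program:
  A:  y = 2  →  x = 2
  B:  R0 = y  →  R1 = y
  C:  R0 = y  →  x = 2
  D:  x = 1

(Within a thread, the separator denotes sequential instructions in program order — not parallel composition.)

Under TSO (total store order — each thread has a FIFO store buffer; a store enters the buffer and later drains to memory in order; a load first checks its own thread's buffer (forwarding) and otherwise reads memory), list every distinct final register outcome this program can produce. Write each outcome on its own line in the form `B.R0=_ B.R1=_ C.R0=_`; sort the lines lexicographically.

B.R0=0 B.R1=0 C.R0=0
B.R0=0 B.R1=0 C.R0=2
B.R0=0 B.R1=2 C.R0=0
B.R0=0 B.R1=2 C.R0=2
B.R0=2 B.R1=2 C.R0=0
B.R0=2 B.R1=2 C.R0=2

outcome vector order: (B.R0,B.R1,C.R0)
|TSO outcomes| = 6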